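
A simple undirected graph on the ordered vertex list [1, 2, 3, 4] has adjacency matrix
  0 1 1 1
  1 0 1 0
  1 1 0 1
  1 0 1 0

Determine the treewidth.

A width-2 tree decomposition is:
Bags: B1 = {1, 3, 4}  B2 = {1, 2, 3}
Tree: B1–B2
The largest bag has 3 vertices, giving width 2; this decomposition certifies tw(G) ≤ 2. Conversely, {1, 2, 3} is a clique of size 3, and the vertices of any clique must share a bag in every tree decomposition; so some bag has ≥ 3 vertices and tw(G) ≥ 2. The upper and lower bounds meet at 2, so that is the treewidth.

2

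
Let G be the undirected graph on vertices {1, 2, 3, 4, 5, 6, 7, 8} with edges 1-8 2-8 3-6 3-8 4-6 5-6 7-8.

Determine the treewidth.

1

A width-1 tree decomposition is:
Bags: B1 = {3, 8}  B2 = {3, 6}  B3 = {7, 8}  B4 = {5, 6}  B5 = {1, 8}  B6 = {2, 8}  B7 = {4, 6}
Tree: B1–B2, B1–B3, B2–B4, B1–B5, B1–B6, B4–B7
The largest bag has 2 vertices, giving width 1; this decomposition certifies tw(G) ≤ 1. Since G has at least one edge (e.g. 8–3), it is not an edgeless graph, so tw(G) ≥ 1. Therefore the treewidth is 1.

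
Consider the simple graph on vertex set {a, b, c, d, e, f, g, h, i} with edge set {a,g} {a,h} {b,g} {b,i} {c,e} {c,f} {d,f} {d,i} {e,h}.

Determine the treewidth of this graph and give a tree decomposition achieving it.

Treewidth 2.
One such decomposition:
Bags: B1 = {d, f, i}  B2 = {b, f, i}  B3 = {b, f, g}  B4 = {a, f, g}  B5 = {a, f, h}  B6 = {e, f, h}  B7 = {c, e, f}
Tree: B1–B2, B2–B3, B3–B4, B4–B5, B5–B6, B6–B7

Each bag holds 3 vertices, so the decomposition has width 2, which upper-bounds the treewidth. For the lower bound, G contains the cycle f–d–i–b–g–a–h–e–c–f, so G is not a forest; only forests have treewidth ≤ 1, hence tw(G) ≥ 2. The upper and lower bounds meet at 2, so that is the treewidth.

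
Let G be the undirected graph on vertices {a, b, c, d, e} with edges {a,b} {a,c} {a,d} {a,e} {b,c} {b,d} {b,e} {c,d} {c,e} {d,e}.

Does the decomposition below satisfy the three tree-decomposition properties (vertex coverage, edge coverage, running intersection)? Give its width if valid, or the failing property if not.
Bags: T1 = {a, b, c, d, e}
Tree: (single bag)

Every vertex of G appears in some bag (union = {a, b, c, d, e}); every edge is covered by a bag; and for each vertex v the set of bags containing v is connected in the bag tree. The decomposition is therefore valid. The largest bag has 5 vertices, so the width is 4.

Yes; width 4.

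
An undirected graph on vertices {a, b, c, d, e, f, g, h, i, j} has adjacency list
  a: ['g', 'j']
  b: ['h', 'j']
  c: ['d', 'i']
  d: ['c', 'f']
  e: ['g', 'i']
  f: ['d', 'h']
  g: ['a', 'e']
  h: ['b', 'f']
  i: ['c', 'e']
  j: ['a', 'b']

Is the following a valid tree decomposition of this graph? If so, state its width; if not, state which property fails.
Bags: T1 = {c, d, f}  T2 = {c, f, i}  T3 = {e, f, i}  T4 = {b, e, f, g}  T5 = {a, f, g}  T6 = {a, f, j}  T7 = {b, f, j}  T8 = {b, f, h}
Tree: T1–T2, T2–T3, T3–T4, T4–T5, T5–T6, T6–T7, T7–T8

A tree decomposition must satisfy three properties: every vertex lies in some bag; for every edge, both endpoints lie together in some bag; and for every vertex, the bags containing it form a connected subtree. Here bags containing vertex b are not connected in the tree, so the decomposition is invalid.

No — bags containing vertex b are not connected in the tree.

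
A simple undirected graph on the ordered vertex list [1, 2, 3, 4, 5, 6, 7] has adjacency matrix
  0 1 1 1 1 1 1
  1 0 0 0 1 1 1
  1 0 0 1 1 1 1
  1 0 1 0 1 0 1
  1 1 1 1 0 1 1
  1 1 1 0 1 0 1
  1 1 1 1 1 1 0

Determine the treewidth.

A width-4 tree decomposition is:
Bags: B1 = {1, 3, 5, 6, 7}  B2 = {1, 3, 4, 5, 7}  B3 = {1, 2, 5, 6, 7}
Tree: B1–B2, B1–B3
Every bag has size at most 5, so the width is 5 − 1 = 4 and tw(G) ≤ 4. Conversely, {1, 2, 5, 6, 7} is a clique of size 5, and the vertices of any clique must share a bag in every tree decomposition; so some bag has ≥ 5 vertices and tw(G) ≥ 4. The upper and lower bounds meet at 4, so that is the treewidth.

4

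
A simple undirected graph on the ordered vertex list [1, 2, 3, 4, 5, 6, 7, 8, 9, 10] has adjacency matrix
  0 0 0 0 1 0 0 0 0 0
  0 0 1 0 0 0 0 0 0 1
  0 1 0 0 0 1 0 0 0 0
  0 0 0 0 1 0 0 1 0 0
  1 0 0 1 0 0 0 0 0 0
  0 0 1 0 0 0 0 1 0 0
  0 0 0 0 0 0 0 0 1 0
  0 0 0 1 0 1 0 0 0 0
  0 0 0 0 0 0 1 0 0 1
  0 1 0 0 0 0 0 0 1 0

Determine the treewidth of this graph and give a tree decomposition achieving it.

Every bag has size at most 2, so the width is 2 − 1 = 1 and tw(G) ≤ 1. Any graph with an edge has treewidth ≥ 1, and G has the edge 1–5. Hence tw(G) = 1 exactly.

Treewidth 1.
One such decomposition:
Bags: B1 = {1, 5}  B2 = {4, 5}  B3 = {4, 8}  B4 = {6, 8}  B5 = {3, 6}  B6 = {2, 3}  B7 = {2, 10}  B8 = {9, 10}  B9 = {7, 9}
Tree: B1–B2, B2–B3, B3–B4, B4–B5, B5–B6, B6–B7, B7–B8, B8–B9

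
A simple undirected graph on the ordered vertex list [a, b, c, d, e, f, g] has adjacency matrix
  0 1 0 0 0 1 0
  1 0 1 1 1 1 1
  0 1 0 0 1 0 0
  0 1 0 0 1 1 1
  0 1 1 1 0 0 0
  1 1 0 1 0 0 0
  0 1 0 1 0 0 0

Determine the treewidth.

A width-2 tree decomposition is:
Bags: B1 = {b, d, g}  B2 = {b, d, e}  B3 = {b, d, f}  B4 = {b, c, e}  B5 = {a, b, f}
Tree: B1–B2, B2–B3, B2–B4, B3–B5
The largest bag has 3 vertices, giving width 2; this decomposition certifies tw(G) ≤ 2. For the lower bound, the 3 vertices {b, d, g} are pairwise adjacent, and any tree decomposition puts a clique entirely inside one bag — forcing width ≥ 2. Therefore the treewidth is 2.

2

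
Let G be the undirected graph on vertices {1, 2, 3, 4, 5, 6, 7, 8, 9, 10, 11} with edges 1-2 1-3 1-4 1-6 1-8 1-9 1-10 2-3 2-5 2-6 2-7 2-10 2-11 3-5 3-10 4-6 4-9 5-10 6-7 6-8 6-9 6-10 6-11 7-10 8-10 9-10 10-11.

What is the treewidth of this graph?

3

A width-3 tree decomposition is:
Bags: B1 = {1, 2, 6, 10}  B2 = {1, 6, 9, 10}  B3 = {2, 6, 10, 11}  B4 = {2, 6, 7, 10}  B5 = {1, 2, 3, 10}  B6 = {2, 3, 5, 10}  B7 = {1, 6, 8, 10}  B8 = {1, 4, 6, 9}
Tree: B1–B2, B1–B3, B3–B4, B1–B5, B5–B6, B1–B7, B2–B8
The largest bag has 4 vertices, giving width 3; this decomposition certifies tw(G) ≤ 3. On the other hand G contains the 4-clique {1, 6, 8, 10}. A clique must lie in a single bag of any decomposition, so no decomposition can have width below 3. Hence tw(G) = 3 exactly.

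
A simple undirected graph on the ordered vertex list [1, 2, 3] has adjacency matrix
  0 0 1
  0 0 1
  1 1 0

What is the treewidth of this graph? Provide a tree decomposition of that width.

Each bag holds 2 vertices, so the decomposition has width 1, which upper-bounds the treewidth. G has an edge, so its treewidth is at least 1. The upper and lower bounds meet at 1, so that is the treewidth.

Treewidth 1.
Bags: B1 = {1, 3}  B2 = {2, 3}
Tree: B1–B2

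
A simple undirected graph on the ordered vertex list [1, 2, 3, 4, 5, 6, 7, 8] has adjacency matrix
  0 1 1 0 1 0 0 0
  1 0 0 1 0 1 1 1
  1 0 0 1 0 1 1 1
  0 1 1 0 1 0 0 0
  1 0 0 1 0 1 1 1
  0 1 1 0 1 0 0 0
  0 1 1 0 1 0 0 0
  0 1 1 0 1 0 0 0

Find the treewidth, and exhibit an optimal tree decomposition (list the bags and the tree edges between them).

Every bag has size at most 4, so the width is 4 − 1 = 3 and tw(G) ≤ 3. For the lower bound: the 4 vertex sets {2,4}, {3,6}, {5}, {7} are disjoint, each induces a connected subgraph, and every pair is joined by at least one edge of G. Contracting each set to a single vertex therefore yields K_{4} as a minor, and since treewidth is minor-monotone, tw(G) ≥ tw(K_{4}) = 3. The upper and lower bounds meet at 3, so that is the treewidth.

Treewidth 3.
One optimal decomposition is:
Bags: B1 = {2, 3, 4, 5}  B2 = {2, 3, 5, 6}  B3 = {2, 3, 5, 7}  B4 = {1, 2, 3, 5}  B5 = {2, 3, 5, 8}
Tree: B1–B2, B2–B3, B3–B4, B4–B5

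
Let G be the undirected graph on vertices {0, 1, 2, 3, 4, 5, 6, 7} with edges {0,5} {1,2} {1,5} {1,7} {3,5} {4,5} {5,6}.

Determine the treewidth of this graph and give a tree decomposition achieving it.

Treewidth 1.
Bags: B1 = {1, 5}  B2 = {5, 6}  B3 = {0, 5}  B4 = {3, 5}  B5 = {4, 5}  B6 = {1, 7}  B7 = {1, 2}
Tree: B1–B2, B2–B3, B2–B4, B4–B5, B1–B6, B6–B7

Every bag has size at most 2, so the width is 2 − 1 = 1 and tw(G) ≤ 1. G has an edge, so its treewidth is at least 1. Hence tw(G) = 1 exactly.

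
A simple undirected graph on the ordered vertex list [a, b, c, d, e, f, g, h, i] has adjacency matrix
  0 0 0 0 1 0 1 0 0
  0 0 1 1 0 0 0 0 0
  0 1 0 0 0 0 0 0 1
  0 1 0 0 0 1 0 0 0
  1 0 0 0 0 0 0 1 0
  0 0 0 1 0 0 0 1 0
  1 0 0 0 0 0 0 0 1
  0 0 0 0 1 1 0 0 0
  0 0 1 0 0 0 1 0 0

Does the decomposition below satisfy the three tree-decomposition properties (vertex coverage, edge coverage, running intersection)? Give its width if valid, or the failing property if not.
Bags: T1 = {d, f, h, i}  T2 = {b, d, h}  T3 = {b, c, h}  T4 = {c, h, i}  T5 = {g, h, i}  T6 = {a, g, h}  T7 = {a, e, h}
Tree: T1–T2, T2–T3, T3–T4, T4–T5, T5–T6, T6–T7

No — bags containing vertex i are not connected in the tree.

A tree decomposition must satisfy three properties: every vertex lies in some bag; for every edge, both endpoints lie together in some bag; and for every vertex, the bags containing it form a connected subtree. Here bags containing vertex i are not connected in the tree, so the decomposition is invalid.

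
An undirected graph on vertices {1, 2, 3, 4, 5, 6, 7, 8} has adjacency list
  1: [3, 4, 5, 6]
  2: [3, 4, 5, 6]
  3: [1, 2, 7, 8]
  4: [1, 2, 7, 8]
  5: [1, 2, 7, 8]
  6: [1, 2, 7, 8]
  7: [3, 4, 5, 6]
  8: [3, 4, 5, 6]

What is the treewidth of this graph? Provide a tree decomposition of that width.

Each bag holds 5 vertices, so the decomposition has width 4, which upper-bounds the treewidth. For the lower bound: the 5 vertex sets {1,5}, {3,8}, {6,7}, {2}, {4} are disjoint, each induces a connected subgraph, and every pair is joined by at least one edge of G. Contracting each set to a single vertex therefore yields K_{5} as a minor, and since treewidth is minor-monotone, tw(G) ≥ tw(K_{5}) = 4. The upper and lower bounds meet at 4, so that is the treewidth.

Treewidth 4.
Bags: B1 = {1, 2, 5, 7, 8}  B2 = {1, 2, 3, 7, 8}  B3 = {1, 2, 6, 7, 8}  B4 = {1, 2, 4, 7, 8}
Tree: B1–B2, B2–B3, B3–B4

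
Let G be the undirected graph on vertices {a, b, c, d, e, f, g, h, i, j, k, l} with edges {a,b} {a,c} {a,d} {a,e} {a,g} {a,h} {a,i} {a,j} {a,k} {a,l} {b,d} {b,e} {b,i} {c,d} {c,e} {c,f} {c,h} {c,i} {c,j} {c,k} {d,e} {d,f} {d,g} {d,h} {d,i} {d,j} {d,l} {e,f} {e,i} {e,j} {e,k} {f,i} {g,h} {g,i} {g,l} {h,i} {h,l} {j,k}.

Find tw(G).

4

A width-4 tree decomposition is:
Bags: B1 = {a, b, d, e, i}  B2 = {a, c, d, e, i}  B3 = {c, d, e, f, i}  B4 = {a, c, d, h, i}  B5 = {a, c, d, e, j}  B6 = {a, c, e, j, k}  B7 = {a, d, g, h, i}  B8 = {a, d, g, h, l}
Tree: B1–B2, B2–B3, B2–B4, B2–B5, B5–B6, B4–B7, B7–B8
Every bag has size at most 5, so the width is 5 − 1 = 4 and tw(G) ≤ 4. Conversely, {a, c, d, e, j} is a clique of size 5, and the vertices of any clique must share a bag in every tree decomposition; so some bag has ≥ 5 vertices and tw(G) ≥ 4. The upper and lower bounds meet at 4, so that is the treewidth.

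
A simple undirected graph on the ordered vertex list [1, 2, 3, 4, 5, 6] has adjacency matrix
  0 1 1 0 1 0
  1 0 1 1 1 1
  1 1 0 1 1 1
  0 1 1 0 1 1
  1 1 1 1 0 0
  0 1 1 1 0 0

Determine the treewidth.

3

A width-3 tree decomposition is:
Bags: B1 = {2, 3, 4, 5}  B2 = {2, 3, 4, 6}  B3 = {1, 2, 3, 5}
Tree: B1–B2, B1–B3
The largest bag has 4 vertices, giving width 3; this decomposition certifies tw(G) ≤ 3. Conversely, {1, 2, 3, 5} is a clique of size 4, and the vertices of any clique must share a bag in every tree decomposition; so some bag has ≥ 4 vertices and tw(G) ≥ 3. Combining the bounds, tw(G) = 3.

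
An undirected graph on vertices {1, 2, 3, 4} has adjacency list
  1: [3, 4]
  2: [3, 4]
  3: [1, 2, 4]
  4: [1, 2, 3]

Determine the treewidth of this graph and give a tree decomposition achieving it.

Each bag holds 3 vertices, so the decomposition has width 2, which upper-bounds the treewidth. For the lower bound, the 3 vertices {1, 3, 4} are pairwise adjacent, and any tree decomposition puts a clique entirely inside one bag — forcing width ≥ 2. Hence tw(G) = 2 exactly.

Treewidth 2.
Bags: B1 = {1, 3, 4}  B2 = {2, 3, 4}
Tree: B1–B2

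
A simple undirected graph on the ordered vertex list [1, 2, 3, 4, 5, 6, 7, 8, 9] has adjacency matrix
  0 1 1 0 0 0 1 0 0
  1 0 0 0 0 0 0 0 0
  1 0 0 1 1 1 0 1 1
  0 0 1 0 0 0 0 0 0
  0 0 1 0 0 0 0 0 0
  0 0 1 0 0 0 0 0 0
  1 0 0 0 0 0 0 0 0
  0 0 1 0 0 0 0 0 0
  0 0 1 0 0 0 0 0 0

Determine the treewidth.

1

A width-1 tree decomposition is:
Bags: B1 = {3, 6}  B2 = {3, 5}  B3 = {3, 9}  B4 = {1, 3}  B5 = {1, 7}  B6 = {1, 2}  B7 = {3, 8}  B8 = {3, 4}
Tree: B1–B2, B1–B3, B3–B4, B4–B5, B4–B6, B1–B7, B3–B8
Each bag holds 2 vertices, so the decomposition has width 1, which upper-bounds the treewidth. G has an edge, so its treewidth is at least 1. Combining the bounds, tw(G) = 1.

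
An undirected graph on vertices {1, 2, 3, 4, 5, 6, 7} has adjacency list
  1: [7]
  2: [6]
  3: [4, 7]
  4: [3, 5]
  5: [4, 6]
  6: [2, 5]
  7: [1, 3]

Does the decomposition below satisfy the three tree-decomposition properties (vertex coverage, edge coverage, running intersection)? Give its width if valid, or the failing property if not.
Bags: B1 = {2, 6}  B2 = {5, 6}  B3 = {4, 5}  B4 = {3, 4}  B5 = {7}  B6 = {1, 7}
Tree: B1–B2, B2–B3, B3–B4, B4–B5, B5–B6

No — edge (3,7) lies in no bag.

A tree decomposition must satisfy three properties: every vertex lies in some bag; for every edge, both endpoints lie together in some bag; and for every vertex, the bags containing it form a connected subtree. Here edge (3,7) lies in no bag, so the decomposition is invalid.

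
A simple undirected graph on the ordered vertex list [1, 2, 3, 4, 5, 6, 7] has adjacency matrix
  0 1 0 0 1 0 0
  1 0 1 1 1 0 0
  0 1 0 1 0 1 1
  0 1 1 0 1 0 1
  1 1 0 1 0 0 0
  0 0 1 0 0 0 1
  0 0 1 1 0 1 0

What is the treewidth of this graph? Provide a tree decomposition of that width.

Treewidth 2.
Bags: B1 = {2, 4, 5}  B2 = {1, 2, 5}  B3 = {2, 3, 4}  B4 = {3, 4, 7}  B5 = {3, 6, 7}
Tree: B1–B2, B1–B3, B3–B4, B4–B5

Each bag holds 3 vertices, so the decomposition has width 2, which upper-bounds the treewidth. On the other hand G contains the 3-clique {1, 2, 5}. A clique must lie in a single bag of any decomposition, so no decomposition can have width below 2. The upper and lower bounds meet at 2, so that is the treewidth.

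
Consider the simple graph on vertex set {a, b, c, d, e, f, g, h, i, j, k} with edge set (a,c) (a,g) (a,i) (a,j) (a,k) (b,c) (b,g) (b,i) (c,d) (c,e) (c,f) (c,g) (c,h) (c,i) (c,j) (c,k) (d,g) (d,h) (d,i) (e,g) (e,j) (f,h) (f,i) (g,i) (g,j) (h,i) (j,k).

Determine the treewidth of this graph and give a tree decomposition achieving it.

Treewidth 3.
One such decomposition:
Bags: B1 = {c, d, g, i}  B2 = {b, c, g, i}  B3 = {a, c, g, i}  B4 = {c, d, h, i}  B5 = {a, c, g, j}  B6 = {a, c, j, k}  B7 = {c, e, g, j}  B8 = {c, f, h, i}
Tree: B1–B2, B1–B3, B1–B4, B3–B5, B5–B6, B5–B7, B4–B8

Each bag holds 4 vertices, so the decomposition has width 3, which upper-bounds the treewidth. For the lower bound, the 4 vertices {c, e, g, j} are pairwise adjacent, and any tree decomposition puts a clique entirely inside one bag — forcing width ≥ 3. Combining the bounds, tw(G) = 3.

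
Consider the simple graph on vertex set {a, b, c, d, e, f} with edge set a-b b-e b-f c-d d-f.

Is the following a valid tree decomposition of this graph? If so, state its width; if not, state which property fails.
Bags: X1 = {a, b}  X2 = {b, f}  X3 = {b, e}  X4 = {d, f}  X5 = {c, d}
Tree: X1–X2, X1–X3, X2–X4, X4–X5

Yes; width 1.

Vertex coverage: the bags together contain {a, b, c, d, e, f}, the full vertex set. Edge coverage: each edge of G has both endpoints in at least one bag. Running intersection: for every vertex, the bags containing it form a connected subtree. All three properties hold, so this is a valid tree decomposition of width max|bag| − 1 = 1, and hence tw(G) ≤ 1.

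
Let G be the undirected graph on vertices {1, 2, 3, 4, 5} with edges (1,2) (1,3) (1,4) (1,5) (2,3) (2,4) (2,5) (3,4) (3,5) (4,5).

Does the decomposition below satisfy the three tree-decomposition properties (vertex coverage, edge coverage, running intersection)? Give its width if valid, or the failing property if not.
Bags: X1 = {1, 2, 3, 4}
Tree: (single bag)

A tree decomposition must satisfy three properties: every vertex lies in some bag; for every edge, both endpoints lie together in some bag; and for every vertex, the bags containing it form a connected subtree. Here vertex 5 appears in no bag, so the decomposition is invalid.

No — vertex 5 appears in no bag.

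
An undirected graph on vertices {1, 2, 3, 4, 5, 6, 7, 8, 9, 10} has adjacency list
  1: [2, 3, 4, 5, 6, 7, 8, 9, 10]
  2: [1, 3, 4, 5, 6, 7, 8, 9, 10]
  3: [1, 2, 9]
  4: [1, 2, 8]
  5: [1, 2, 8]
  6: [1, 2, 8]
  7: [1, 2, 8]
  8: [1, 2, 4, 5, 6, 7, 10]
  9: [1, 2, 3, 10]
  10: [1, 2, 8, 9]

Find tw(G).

3

A width-3 tree decomposition is:
Bags: B1 = {1, 2, 8, 10}  B2 = {1, 2, 5, 8}  B3 = {1, 2, 9, 10}  B4 = {1, 2, 6, 8}  B5 = {1, 2, 3, 9}  B6 = {1, 2, 4, 8}  B7 = {1, 2, 7, 8}
Tree: B1–B2, B1–B3, B1–B4, B3–B5, B4–B6, B6–B7
Every bag has size at most 4, so the width is 4 − 1 = 3 and tw(G) ≤ 3. Conversely, {1, 2, 4, 8} is a clique of size 4, and the vertices of any clique must share a bag in every tree decomposition; so some bag has ≥ 4 vertices and tw(G) ≥ 3. Hence tw(G) = 3 exactly.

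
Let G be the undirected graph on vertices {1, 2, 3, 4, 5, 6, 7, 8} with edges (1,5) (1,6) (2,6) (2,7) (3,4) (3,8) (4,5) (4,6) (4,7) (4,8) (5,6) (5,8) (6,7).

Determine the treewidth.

2

A width-2 tree decomposition is:
Bags: B1 = {4, 6, 7}  B2 = {4, 5, 6}  B3 = {1, 5, 6}  B4 = {4, 5, 8}  B5 = {3, 4, 8}  B6 = {2, 6, 7}
Tree: B1–B2, B2–B3, B2–B4, B4–B5, B1–B6
The largest bag has 3 vertices, giving width 2; this decomposition certifies tw(G) ≤ 2. Conversely, {1, 5, 6} is a clique of size 3, and the vertices of any clique must share a bag in every tree decomposition; so some bag has ≥ 3 vertices and tw(G) ≥ 2. Combining the bounds, tw(G) = 2.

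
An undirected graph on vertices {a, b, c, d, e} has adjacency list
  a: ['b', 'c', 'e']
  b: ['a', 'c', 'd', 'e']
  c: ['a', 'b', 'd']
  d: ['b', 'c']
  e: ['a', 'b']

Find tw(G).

A width-2 tree decomposition is:
Bags: B1 = {a, b, c}  B2 = {b, c, d}  B3 = {a, b, e}
Tree: B1–B2, B1–B3
Each bag holds 3 vertices, so the decomposition has width 2, which upper-bounds the treewidth. On the other hand G contains the 3-clique {a, b, e}. A clique must lie in a single bag of any decomposition, so no decomposition can have width below 2. Combining the bounds, tw(G) = 2.

2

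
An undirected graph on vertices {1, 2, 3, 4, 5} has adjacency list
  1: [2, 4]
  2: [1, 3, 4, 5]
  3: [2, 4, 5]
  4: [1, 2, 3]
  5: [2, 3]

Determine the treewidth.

A width-2 tree decomposition is:
Bags: B1 = {2, 3, 5}  B2 = {2, 3, 4}  B3 = {1, 2, 4}
Tree: B1–B2, B2–B3
Each bag holds 3 vertices, so the decomposition has width 2, which upper-bounds the treewidth. On the other hand G contains the 3-clique {1, 2, 4}. A clique must lie in a single bag of any decomposition, so no decomposition can have width below 2. The upper and lower bounds meet at 2, so that is the treewidth.

2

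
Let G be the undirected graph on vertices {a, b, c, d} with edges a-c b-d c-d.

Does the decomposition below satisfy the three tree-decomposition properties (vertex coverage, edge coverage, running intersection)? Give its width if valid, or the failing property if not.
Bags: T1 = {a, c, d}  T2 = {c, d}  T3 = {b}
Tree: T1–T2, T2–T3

A tree decomposition must satisfy three properties: every vertex lies in some bag; for every edge, both endpoints lie together in some bag; and for every vertex, the bags containing it form a connected subtree. Here edge (d,b) lies in no bag, so the decomposition is invalid.

No — edge (d,b) lies in no bag.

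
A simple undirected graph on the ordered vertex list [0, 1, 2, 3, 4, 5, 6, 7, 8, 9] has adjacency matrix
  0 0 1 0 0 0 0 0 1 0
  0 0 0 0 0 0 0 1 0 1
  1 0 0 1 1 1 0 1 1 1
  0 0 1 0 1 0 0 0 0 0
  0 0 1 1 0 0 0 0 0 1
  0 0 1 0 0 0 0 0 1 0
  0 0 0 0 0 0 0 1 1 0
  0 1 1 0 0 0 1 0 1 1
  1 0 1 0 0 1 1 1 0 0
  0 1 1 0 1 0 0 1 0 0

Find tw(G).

A width-2 tree decomposition is:
Bags: B1 = {2, 4, 9}  B2 = {2, 7, 9}  B3 = {2, 7, 8}  B4 = {1, 7, 9}  B5 = {2, 3, 4}  B6 = {2, 5, 8}  B7 = {6, 7, 8}  B8 = {0, 2, 8}
Tree: B1–B2, B2–B3, B2–B4, B1–B5, B3–B6, B3–B7, B3–B8
Every bag has size at most 3, so the width is 3 − 1 = 2 and tw(G) ≤ 2. Conversely, {1, 7, 9} is a clique of size 3, and the vertices of any clique must share a bag in every tree decomposition; so some bag has ≥ 3 vertices and tw(G) ≥ 2. Hence tw(G) = 2 exactly.

2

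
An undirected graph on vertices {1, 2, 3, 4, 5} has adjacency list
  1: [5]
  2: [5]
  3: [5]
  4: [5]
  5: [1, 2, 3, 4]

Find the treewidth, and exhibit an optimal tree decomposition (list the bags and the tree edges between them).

Treewidth 1.
One optimal decomposition is:
Bags: B1 = {1, 5}  B2 = {2, 5}  B3 = {3, 5}  B4 = {4, 5}
Tree: B1–B2, B1–B3, B1–B4

Each bag holds 2 vertices, so the decomposition has width 1, which upper-bounds the treewidth. G has an edge, so its treewidth is at least 1. The upper and lower bounds meet at 1, so that is the treewidth.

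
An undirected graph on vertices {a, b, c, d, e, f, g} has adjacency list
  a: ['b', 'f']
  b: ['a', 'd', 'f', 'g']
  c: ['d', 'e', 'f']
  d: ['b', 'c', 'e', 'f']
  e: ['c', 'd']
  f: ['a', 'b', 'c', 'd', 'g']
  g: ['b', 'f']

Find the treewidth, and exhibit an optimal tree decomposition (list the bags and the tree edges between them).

The largest bag has 3 vertices, giving width 2; this decomposition certifies tw(G) ≤ 2. Conversely, {c, d, e} is a clique of size 3, and the vertices of any clique must share a bag in every tree decomposition; so some bag has ≥ 3 vertices and tw(G) ≥ 2. Therefore the treewidth is 2.

Treewidth 2.
One such decomposition:
Bags: B1 = {b, d, f}  B2 = {c, d, f}  B3 = {a, b, f}  B4 = {c, d, e}  B5 = {b, f, g}
Tree: B1–B2, B1–B3, B2–B4, B1–B5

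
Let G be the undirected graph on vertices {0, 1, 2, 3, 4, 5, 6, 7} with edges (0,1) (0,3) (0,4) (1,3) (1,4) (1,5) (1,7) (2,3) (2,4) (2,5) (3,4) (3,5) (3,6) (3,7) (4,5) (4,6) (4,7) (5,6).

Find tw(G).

A width-3 tree decomposition is:
Bags: B1 = {1, 3, 4, 5}  B2 = {1, 3, 4, 7}  B3 = {0, 1, 3, 4}  B4 = {3, 4, 5, 6}  B5 = {2, 3, 4, 5}
Tree: B1–B2, B1–B3, B1–B4, B4–B5
The largest bag has 4 vertices, giving width 3; this decomposition certifies tw(G) ≤ 3. For the lower bound, the 4 vertices {0, 1, 3, 4} are pairwise adjacent, and any tree decomposition puts a clique entirely inside one bag — forcing width ≥ 3. Hence tw(G) = 3 exactly.

3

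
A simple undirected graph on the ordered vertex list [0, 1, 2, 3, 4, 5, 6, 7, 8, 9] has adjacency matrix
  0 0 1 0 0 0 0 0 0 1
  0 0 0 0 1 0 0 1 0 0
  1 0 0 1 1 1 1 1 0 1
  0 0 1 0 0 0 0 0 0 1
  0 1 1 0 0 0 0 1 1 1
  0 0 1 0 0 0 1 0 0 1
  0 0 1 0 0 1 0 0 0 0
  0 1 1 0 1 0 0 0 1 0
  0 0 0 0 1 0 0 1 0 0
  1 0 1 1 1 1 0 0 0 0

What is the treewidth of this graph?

A width-2 tree decomposition is:
Bags: B1 = {4, 7, 8}  B2 = {1, 4, 7}  B3 = {2, 4, 7}  B4 = {2, 4, 9}  B5 = {2, 5, 9}  B6 = {2, 3, 9}  B7 = {2, 5, 6}  B8 = {0, 2, 9}
Tree: B1–B2, B2–B3, B3–B4, B4–B5, B4–B6, B5–B7, B6–B8
Every bag has size at most 3, so the width is 3 − 1 = 2 and tw(G) ≤ 2. For the lower bound, the 3 vertices {4, 7, 8} are pairwise adjacent, and any tree decomposition puts a clique entirely inside one bag — forcing width ≥ 2. Combining the bounds, tw(G) = 2.

2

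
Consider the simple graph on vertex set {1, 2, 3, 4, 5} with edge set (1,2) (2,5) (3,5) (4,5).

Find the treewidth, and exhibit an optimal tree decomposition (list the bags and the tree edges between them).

Treewidth 1.
One optimal decomposition is:
Bags: B1 = {3, 5}  B2 = {4, 5}  B3 = {2, 5}  B4 = {1, 2}
Tree: B1–B2, B1–B3, B3–B4

Every bag has size at most 2, so the width is 2 − 1 = 1 and tw(G) ≤ 1. Any graph with an edge has treewidth ≥ 1, and G has the edge 5–3. Therefore the treewidth is 1.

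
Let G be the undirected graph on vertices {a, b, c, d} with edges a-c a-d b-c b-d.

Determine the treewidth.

A width-2 tree decomposition is:
Bags: B1 = {a, b, c}  B2 = {a, b, d}
Tree: B1–B2
Each bag holds 3 vertices, so the decomposition has width 2, which upper-bounds the treewidth. The edges a–c–b–d–a form a cycle, so G is not a tree and its treewidth is at least 2. The upper and lower bounds meet at 2, so that is the treewidth.

2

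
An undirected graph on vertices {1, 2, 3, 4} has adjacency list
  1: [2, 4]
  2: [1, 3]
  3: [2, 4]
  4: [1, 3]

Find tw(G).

A width-2 tree decomposition is:
Bags: B1 = {1, 2, 4}  B2 = {2, 3, 4}
Tree: B1–B2
Every bag has size at most 3, so the width is 3 − 1 = 2 and tw(G) ≤ 2. Since 2–1–4–3–2 is a cycle in G, G is not acyclic. Forests are exactly the graphs of treewidth ≤ 1, so tw(G) ≥ 2. Hence tw(G) = 2 exactly.

2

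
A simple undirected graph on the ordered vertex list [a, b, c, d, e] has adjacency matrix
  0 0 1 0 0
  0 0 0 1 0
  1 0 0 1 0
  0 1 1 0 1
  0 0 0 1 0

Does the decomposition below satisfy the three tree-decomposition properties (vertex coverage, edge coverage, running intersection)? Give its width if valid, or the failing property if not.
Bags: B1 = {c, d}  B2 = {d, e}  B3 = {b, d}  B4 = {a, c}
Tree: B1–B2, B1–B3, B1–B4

Every vertex of G appears in some bag (union = {a, b, c, d, e}); every edge is covered by a bag; and for each vertex v the set of bags containing v is connected in the bag tree. The decomposition is therefore valid. The largest bag has 2 vertices, so the width is 1.

Yes; width 1.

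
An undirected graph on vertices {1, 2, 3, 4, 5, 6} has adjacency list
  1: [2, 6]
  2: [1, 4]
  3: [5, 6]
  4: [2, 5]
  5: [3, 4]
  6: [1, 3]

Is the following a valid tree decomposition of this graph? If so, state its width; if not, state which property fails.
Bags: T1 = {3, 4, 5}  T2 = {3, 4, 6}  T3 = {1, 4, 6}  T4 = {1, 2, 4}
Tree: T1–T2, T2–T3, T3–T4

Vertex coverage: the bags together contain {1, 2, 3, 4, 5, 6}, the full vertex set. Edge coverage: each edge of G has both endpoints in at least one bag. Running intersection: for every vertex, the bags containing it form a connected subtree. All three properties hold, so this is a valid tree decomposition of width max|bag| − 1 = 2, and hence tw(G) ≤ 2.

Yes; width 2.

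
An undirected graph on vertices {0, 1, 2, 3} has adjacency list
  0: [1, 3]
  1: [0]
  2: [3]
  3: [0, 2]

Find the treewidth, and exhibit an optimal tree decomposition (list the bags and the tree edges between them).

Treewidth 1.
Bags: B1 = {2, 3}  B2 = {0, 3}  B3 = {0, 1}
Tree: B1–B2, B2–B3

Every bag has size at most 2, so the width is 2 − 1 = 1 and tw(G) ≤ 1. G has an edge, so its treewidth is at least 1. Therefore the treewidth is 1.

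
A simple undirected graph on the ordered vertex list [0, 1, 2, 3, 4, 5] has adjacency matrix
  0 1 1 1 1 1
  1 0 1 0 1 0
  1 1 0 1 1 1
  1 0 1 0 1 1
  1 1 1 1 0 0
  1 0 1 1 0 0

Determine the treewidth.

A width-3 tree decomposition is:
Bags: B1 = {0, 2, 3, 4}  B2 = {0, 1, 2, 4}  B3 = {0, 2, 3, 5}
Tree: B1–B2, B1–B3
Every bag has size at most 4, so the width is 4 − 1 = 3 and tw(G) ≤ 3. On the other hand G contains the 4-clique {0, 1, 2, 4}. A clique must lie in a single bag of any decomposition, so no decomposition can have width below 3. Therefore the treewidth is 3.

3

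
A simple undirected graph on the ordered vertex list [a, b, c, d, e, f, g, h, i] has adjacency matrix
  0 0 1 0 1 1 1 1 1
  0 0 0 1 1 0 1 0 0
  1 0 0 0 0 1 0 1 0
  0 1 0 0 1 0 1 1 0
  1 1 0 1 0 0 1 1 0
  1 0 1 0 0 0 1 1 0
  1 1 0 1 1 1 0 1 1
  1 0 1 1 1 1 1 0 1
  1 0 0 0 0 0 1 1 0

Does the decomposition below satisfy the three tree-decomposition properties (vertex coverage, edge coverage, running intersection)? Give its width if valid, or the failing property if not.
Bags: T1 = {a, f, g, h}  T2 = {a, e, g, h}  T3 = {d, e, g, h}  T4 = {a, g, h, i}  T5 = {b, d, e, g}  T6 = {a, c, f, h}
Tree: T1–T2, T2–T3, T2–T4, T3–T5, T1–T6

Yes; width 3.

Every vertex of G appears in some bag (union = {a, b, c, d, e, f, g, h, i}); every edge is covered by a bag; and for each vertex v the set of bags containing v is connected in the bag tree. The decomposition is therefore valid. The largest bag has 4 vertices, so the width is 3.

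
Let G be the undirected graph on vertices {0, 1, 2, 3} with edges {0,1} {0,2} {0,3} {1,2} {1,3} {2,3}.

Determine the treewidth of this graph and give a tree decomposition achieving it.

Treewidth 3.
One optimal decomposition is:
Bags: B1 = {0, 1, 2, 3}
Tree: (single bag)

A single bag containing all 4 vertices is trivially a valid decomposition of width 3. On the other hand G contains the 4-clique {0, 1, 2, 3}. A clique must lie in a single bag of any decomposition, so no decomposition can have width below 3. Therefore the treewidth is 3.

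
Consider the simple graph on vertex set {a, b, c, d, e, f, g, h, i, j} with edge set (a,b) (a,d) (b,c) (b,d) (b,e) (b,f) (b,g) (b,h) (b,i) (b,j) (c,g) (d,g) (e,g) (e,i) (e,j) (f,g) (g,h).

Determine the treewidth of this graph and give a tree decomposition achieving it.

Treewidth 2.
Bags: B1 = {b, e, g}  B2 = {b, e, i}  B3 = {b, d, g}  B4 = {b, g, h}  B5 = {b, e, j}  B6 = {a, b, d}  B7 = {b, c, g}  B8 = {b, f, g}
Tree: B1–B2, B1–B3, B3–B4, B1–B5, B3–B6, B4–B7, B3–B8

Each bag holds 3 vertices, so the decomposition has width 2, which upper-bounds the treewidth. For the lower bound, the 3 vertices {b, d, g} are pairwise adjacent, and any tree decomposition puts a clique entirely inside one bag — forcing width ≥ 2. The upper and lower bounds meet at 2, so that is the treewidth.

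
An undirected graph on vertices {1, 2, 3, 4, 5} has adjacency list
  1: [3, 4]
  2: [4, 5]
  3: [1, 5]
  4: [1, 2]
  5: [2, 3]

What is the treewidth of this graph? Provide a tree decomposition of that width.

Each bag holds 3 vertices, so the decomposition has width 2, which upper-bounds the treewidth. Since 1–3–5–2–4–1 is a cycle in G, G is not acyclic. Forests are exactly the graphs of treewidth ≤ 1, so tw(G) ≥ 2. Combining the bounds, tw(G) = 2.

Treewidth 2.
One optimal decomposition is:
Bags: B1 = {1, 3, 5}  B2 = {1, 2, 5}  B3 = {1, 2, 4}
Tree: B1–B2, B2–B3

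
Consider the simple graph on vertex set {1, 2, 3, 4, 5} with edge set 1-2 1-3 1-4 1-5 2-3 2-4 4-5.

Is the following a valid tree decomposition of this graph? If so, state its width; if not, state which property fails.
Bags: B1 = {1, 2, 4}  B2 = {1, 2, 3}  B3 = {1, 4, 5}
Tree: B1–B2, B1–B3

Yes; width 2.

Vertex coverage: the bags together contain {1, 2, 3, 4, 5}, the full vertex set. Edge coverage: each edge of G has both endpoints in at least one bag. Running intersection: for every vertex, the bags containing it form a connected subtree. All three properties hold, so this is a valid tree decomposition of width max|bag| − 1 = 2, and hence tw(G) ≤ 2.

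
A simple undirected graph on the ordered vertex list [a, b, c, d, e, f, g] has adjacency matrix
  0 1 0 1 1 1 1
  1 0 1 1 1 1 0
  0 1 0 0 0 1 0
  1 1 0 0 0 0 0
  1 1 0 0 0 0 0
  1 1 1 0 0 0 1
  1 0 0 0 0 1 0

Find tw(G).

A width-2 tree decomposition is:
Bags: B1 = {a, b, f}  B2 = {a, b, e}  B3 = {a, f, g}  B4 = {a, b, d}  B5 = {b, c, f}
Tree: B1–B2, B1–B3, B2–B4, B1–B5
Every bag has size at most 3, so the width is 3 − 1 = 2 and tw(G) ≤ 2. On the other hand G contains the 3-clique {b, c, f}. A clique must lie in a single bag of any decomposition, so no decomposition can have width below 2. Combining the bounds, tw(G) = 2.

2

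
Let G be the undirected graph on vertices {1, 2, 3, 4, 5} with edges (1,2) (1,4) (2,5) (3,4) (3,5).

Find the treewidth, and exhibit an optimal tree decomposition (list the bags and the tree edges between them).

Treewidth 2.
Bags: B1 = {1, 2, 5}  B2 = {1, 4, 5}  B3 = {3, 4, 5}
Tree: B1–B2, B2–B3

Every bag has size at most 3, so the width is 3 − 1 = 2 and tw(G) ≤ 2. For the lower bound, G contains the cycle 5–2–1–4–3–5, so G is not a forest; only forests have treewidth ≤ 1, hence tw(G) ≥ 2. Combining the bounds, tw(G) = 2.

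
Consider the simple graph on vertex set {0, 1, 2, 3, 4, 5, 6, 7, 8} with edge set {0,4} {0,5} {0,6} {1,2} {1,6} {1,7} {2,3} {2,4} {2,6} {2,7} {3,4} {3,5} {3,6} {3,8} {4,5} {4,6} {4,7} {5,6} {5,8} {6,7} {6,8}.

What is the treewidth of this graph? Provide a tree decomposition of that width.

The largest bag has 4 vertices, giving width 3; this decomposition certifies tw(G) ≤ 3. On the other hand G contains the 4-clique {3, 5, 6, 8}. A clique must lie in a single bag of any decomposition, so no decomposition can have width below 3. The upper and lower bounds meet at 3, so that is the treewidth.

Treewidth 3.
One such decomposition:
Bags: B1 = {2, 4, 6, 7}  B2 = {2, 3, 4, 6}  B3 = {3, 4, 5, 6}  B4 = {1, 2, 6, 7}  B5 = {0, 4, 5, 6}  B6 = {3, 5, 6, 8}
Tree: B1–B2, B2–B3, B1–B4, B3–B5, B3–B6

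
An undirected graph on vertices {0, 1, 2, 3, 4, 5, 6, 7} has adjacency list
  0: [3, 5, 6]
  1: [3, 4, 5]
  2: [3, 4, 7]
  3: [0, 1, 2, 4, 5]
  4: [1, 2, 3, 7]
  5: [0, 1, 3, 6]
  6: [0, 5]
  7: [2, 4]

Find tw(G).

A width-2 tree decomposition is:
Bags: B1 = {1, 3, 4}  B2 = {1, 3, 5}  B3 = {0, 3, 5}  B4 = {2, 3, 4}  B5 = {2, 4, 7}  B6 = {0, 5, 6}
Tree: B1–B2, B2–B3, B1–B4, B4–B5, B3–B6
Every bag has size at most 3, so the width is 3 − 1 = 2 and tw(G) ≤ 2. For the lower bound, the 3 vertices {0, 3, 5} are pairwise adjacent, and any tree decomposition puts a clique entirely inside one bag — forcing width ≥ 2. Therefore the treewidth is 2.

2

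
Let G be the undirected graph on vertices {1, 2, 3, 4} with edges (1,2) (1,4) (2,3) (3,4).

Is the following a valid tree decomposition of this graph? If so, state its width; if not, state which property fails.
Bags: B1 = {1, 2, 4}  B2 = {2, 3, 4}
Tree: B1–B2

Every vertex of G appears in some bag (union = {1, 2, 3, 4}); every edge is covered by a bag; and for each vertex v the set of bags containing v is connected in the bag tree. The decomposition is therefore valid. The largest bag has 3 vertices, so the width is 2.

Yes; width 2.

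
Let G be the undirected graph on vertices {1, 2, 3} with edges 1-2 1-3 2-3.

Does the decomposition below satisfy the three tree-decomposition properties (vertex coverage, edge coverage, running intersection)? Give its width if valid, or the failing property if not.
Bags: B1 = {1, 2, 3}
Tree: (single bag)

Yes; width 2.

Vertex coverage: the bags together contain {1, 2, 3}, the full vertex set. Edge coverage: each edge of G has both endpoints in at least one bag. Running intersection: for every vertex, the bags containing it form a connected subtree. All three properties hold, so this is a valid tree decomposition of width max|bag| − 1 = 2, and hence tw(G) ≤ 2.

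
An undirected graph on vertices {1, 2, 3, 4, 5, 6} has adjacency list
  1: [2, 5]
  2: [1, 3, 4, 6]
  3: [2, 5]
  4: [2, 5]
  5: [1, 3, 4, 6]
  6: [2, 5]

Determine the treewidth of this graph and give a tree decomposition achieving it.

Each bag holds 3 vertices, so the decomposition has width 2, which upper-bounds the treewidth. The edges 6–5–3–2–6 form a cycle, so G is not a tree and its treewidth is at least 2. The upper and lower bounds meet at 2, so that is the treewidth.

Treewidth 2.
One optimal decomposition is:
Bags: B1 = {2, 5, 6}  B2 = {2, 3, 5}  B3 = {1, 2, 5}  B4 = {2, 4, 5}
Tree: B1–B2, B2–B3, B3–B4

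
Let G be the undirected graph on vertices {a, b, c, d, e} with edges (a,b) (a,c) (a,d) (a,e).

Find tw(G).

1

A width-1 tree decomposition is:
Bags: B1 = {a, d}  B2 = {a, b}  B3 = {a, e}  B4 = {a, c}
Tree: B1–B2, B2–B3, B1–B4
The largest bag has 2 vertices, giving width 1; this decomposition certifies tw(G) ≤ 1. Any graph with an edge has treewidth ≥ 1, and G has the edge d–a. Therefore the treewidth is 1.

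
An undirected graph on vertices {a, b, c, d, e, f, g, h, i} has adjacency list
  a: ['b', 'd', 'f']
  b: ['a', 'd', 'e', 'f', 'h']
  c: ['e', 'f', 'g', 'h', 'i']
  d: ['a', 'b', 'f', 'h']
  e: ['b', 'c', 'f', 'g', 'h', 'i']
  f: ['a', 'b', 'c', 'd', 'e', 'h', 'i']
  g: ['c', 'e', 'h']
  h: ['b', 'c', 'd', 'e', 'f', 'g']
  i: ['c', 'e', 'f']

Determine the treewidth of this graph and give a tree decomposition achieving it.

Treewidth 3.
One optimal decomposition is:
Bags: B1 = {c, e, f, h}  B2 = {c, e, g, h}  B3 = {b, e, f, h}  B4 = {b, d, f, h}  B5 = {c, e, f, i}  B6 = {a, b, d, f}
Tree: B1–B2, B1–B3, B3–B4, B1–B5, B4–B6

Every bag has size at most 4, so the width is 4 − 1 = 3 and tw(G) ≤ 3. Conversely, {c, e, g, h} is a clique of size 4, and the vertices of any clique must share a bag in every tree decomposition; so some bag has ≥ 4 vertices and tw(G) ≥ 3. Combining the bounds, tw(G) = 3.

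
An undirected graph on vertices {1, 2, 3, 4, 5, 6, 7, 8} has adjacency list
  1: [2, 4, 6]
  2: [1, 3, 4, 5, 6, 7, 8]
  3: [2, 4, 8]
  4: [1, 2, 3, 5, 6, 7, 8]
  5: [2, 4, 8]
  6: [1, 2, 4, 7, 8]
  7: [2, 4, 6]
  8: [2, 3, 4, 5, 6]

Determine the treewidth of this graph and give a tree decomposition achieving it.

Each bag holds 4 vertices, so the decomposition has width 3, which upper-bounds the treewidth. Conversely, {2, 3, 4, 8} is a clique of size 4, and the vertices of any clique must share a bag in every tree decomposition; so some bag has ≥ 4 vertices and tw(G) ≥ 3. The upper and lower bounds meet at 3, so that is the treewidth.

Treewidth 3.
One such decomposition:
Bags: B1 = {2, 4, 5, 8}  B2 = {2, 4, 6, 8}  B3 = {2, 4, 6, 7}  B4 = {2, 3, 4, 8}  B5 = {1, 2, 4, 6}
Tree: B1–B2, B2–B3, B1–B4, B2–B5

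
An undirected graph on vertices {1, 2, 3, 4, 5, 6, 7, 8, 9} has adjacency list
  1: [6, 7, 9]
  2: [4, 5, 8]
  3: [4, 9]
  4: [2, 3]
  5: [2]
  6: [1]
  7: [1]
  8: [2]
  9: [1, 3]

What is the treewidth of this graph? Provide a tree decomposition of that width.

Every bag has size at most 2, so the width is 2 − 1 = 1 and tw(G) ≤ 1. G has an edge, so its treewidth is at least 1. The upper and lower bounds meet at 1, so that is the treewidth.

Treewidth 1.
Bags: B1 = {1, 9}  B2 = {3, 9}  B3 = {3, 4}  B4 = {2, 4}  B5 = {2, 5}  B6 = {2, 8}  B7 = {1, 6}  B8 = {1, 7}
Tree: B1–B2, B2–B3, B3–B4, B4–B5, B5–B6, B1–B7, B7–B8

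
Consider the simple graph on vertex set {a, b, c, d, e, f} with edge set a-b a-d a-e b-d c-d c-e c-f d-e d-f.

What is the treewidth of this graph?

A width-2 tree decomposition is:
Bags: B1 = {c, d, e}  B2 = {c, d, f}  B3 = {a, d, e}  B4 = {a, b, d}
Tree: B1–B2, B1–B3, B3–B4
The largest bag has 3 vertices, giving width 2; this decomposition certifies tw(G) ≤ 2. On the other hand G contains the 3-clique {c, d, e}. A clique must lie in a single bag of any decomposition, so no decomposition can have width below 2. Combining the bounds, tw(G) = 2.

2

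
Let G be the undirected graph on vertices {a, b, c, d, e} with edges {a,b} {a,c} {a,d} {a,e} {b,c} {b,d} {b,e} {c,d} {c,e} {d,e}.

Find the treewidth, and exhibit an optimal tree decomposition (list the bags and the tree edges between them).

Treewidth 4.
Bags: B1 = {a, b, c, d, e}
Tree: (single bag)

With just one bag of size 5, the width is 5 − 1 = 4, so tw(G) ≤ 4. Conversely, {a, b, c, d, e} is a clique of size 5, and the vertices of any clique must share a bag in every tree decomposition; so some bag has ≥ 5 vertices and tw(G) ≥ 4. The upper and lower bounds meet at 4, so that is the treewidth.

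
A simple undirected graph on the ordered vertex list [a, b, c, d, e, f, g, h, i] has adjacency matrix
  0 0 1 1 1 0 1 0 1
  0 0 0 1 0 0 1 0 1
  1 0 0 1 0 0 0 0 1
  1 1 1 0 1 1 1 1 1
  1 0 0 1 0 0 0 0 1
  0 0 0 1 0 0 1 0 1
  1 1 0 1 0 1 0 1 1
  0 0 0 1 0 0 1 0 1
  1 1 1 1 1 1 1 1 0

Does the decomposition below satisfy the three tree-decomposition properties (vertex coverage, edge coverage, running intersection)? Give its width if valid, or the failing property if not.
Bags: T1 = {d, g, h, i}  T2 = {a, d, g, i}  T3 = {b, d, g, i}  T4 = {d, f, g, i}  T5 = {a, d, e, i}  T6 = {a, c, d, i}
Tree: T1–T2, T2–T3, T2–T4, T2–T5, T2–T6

Checking the three conditions: (i) the bags cover all of {a, b, c, d, e, f, g, h, i}; (ii) for each edge, some bag contains both endpoints; (iii) the bags containing any fixed vertex form a subtree. All hold, so the decomposition is valid with width 4 − 1 = 3.

Yes; width 3.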